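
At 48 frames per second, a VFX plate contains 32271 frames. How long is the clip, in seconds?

Running time = 32271 / (48) = 672.3125 s.

672.3125 seconds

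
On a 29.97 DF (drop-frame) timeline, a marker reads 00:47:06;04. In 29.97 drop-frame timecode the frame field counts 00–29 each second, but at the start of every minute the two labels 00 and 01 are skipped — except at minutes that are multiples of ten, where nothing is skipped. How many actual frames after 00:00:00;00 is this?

84698

Complete 10-minute blocks: 4, each 17982 frames → 71928.
Remaining 7 whole minutes in the current block: 1800 + 6 × 1798 = 12588 frames.
Within the current minute: 6 × 30 + 4 − 2 = 182 (labels ;00/;01 skipped at this minute). Total = 71928 + 12588 + 182 = 84698.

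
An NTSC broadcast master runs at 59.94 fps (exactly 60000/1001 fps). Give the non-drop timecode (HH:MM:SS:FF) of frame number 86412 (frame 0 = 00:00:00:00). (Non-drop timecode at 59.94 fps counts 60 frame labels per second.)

00:24:00:12

86412 ÷ 60 = 1440 full seconds, remainder 12 frames.
1440 s = 0 h 24 min 0 s.
Timecode: 00:24:00:12.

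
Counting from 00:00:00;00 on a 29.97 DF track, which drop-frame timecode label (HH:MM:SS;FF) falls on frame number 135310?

Each 10-minute DF block holds 10 × 60 × 30 − 9 × 2 = 17982 frames. 135310 ÷ 17982 → 7 full blocks, remainder 9436.
Within the partial block the first minute is 1800 frames and each further minute 1798, so 5 further minute boundaries passed. Total skipped labels = 18 × 7 + 2 × 5 = 136.
Non-drop label index = 135310 + 136 = 135446; at 30 labels/s that is 01:15:14:26, i.e. DF 01:15:14;26.

01:15:14;26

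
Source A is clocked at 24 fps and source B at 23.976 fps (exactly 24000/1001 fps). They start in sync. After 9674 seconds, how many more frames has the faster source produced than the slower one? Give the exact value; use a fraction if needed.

33168/143 frames

A emits 24 × 9674 = 232176 frames; B emits 24000/1001 × 9674 = 33168000/143.
Difference = 33168/143 frames (≈ 231.9441); B is behind A.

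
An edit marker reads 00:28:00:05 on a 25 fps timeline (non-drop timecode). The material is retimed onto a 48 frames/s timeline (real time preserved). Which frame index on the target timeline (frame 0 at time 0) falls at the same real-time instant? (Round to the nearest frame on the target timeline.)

frame 80650

Source frame index: (0×3600 + 28×60 + 0) × 25 + 5 = 42005.
Real time: 42005 / (25) = 8401/5 s.
Target frame: (8401/5) × (48) = 403248/5 ≈ 80649.600 → 80650.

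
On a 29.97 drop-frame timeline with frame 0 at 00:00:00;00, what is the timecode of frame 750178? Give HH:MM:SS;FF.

Each 10-minute DF block holds 10 × 60 × 30 − 9 × 2 = 17982 frames. 750178 ÷ 17982 → 41 full blocks, remainder 12916.
Within the partial block the first minute is 1800 frames and each further minute 1798, so 7 further minute boundaries passed. Total skipped labels = 18 × 41 + 2 × 7 = 752.
Non-drop label index = 750178 + 752 = 750930; at 30 labels/s that is 06:57:11:00, i.e. DF 06:57:11;00.

06:57:11;00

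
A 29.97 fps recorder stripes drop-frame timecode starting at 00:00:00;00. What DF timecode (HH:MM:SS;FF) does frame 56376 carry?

Ten DF minutes hold 17982 frames, so frame 56376 lies in block 3 (frames 53946–71927) with 2430 frames into that block.
The block's first minute is 1800 frames and the rest 1798 each; 2430 frames reaches minute 1, so 3 × 18 + 1 × 2 = 56 labels have been skipped so far.
Adding those back, label number 56376 + 56 = 56432 at 30 labels/s is 1881 s + 2 f = 0 h 31 min 21 s frame 2, i.e. 00:31:21;02.

00:31:21;02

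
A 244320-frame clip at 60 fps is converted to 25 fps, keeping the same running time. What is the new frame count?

101800 frames

Target frames = source frames × (target rate / source rate) = 244320 × (25)/(60) = 244320 × 5/12 = 101800.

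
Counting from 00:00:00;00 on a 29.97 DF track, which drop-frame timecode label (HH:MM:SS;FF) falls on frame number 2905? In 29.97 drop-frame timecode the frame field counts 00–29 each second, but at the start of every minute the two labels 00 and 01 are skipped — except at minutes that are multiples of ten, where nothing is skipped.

Each 10-minute DF block holds 10 × 60 × 30 − 9 × 2 = 17982 frames. 2905 ÷ 17982 → 0 full blocks, remainder 2905.
Within the partial block the first minute is 1800 frames and each further minute 1798, so 1 further minute boundary passed. Total skipped labels = 18 × 0 + 2 × 1 = 2.
Non-drop label index = 2905 + 2 = 2907; at 30 labels/s that is 00:01:36:27, i.e. DF 00:01:36;27.

00:01:36;27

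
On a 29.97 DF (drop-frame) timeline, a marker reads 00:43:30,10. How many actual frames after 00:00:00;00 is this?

78232

Complete 10-minute blocks: 4, each 17982 frames → 71928.
Remaining 3 whole minutes in the current block: 1800 + 2 × 1798 = 5396 frames.
Within the current minute: 30 × 30 + 10 − 2 = 908 (labels ;00/;01 skipped at this minute). Total = 71928 + 5396 + 908 = 78232.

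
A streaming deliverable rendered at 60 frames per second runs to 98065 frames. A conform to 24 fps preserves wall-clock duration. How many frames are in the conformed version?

39226 frames

Target frames = source frames × (target rate / source rate) = 98065 × (24)/(60) = 98065 × 2/5 = 39226.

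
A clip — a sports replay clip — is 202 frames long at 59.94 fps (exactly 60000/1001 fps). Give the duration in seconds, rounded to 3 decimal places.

3.370 seconds

Running time = 202 × 1001/60000 = 101101/30000 s ≈ 3.370 s.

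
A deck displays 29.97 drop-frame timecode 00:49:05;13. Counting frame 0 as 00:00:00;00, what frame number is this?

Complete 10-minute blocks: 4, each 17982 frames → 71928.
Remaining 9 whole minutes in the current block: 1800 + 8 × 1798 = 16184 frames.
Within the current minute: 5 × 30 + 13 − 2 = 161 (labels ;00/;01 skipped at this minute). Total = 71928 + 16184 + 161 = 88273.

88273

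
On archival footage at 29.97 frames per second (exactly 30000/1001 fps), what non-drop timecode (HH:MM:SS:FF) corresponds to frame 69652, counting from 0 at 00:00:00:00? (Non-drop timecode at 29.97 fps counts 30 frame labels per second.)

69652 ÷ 30 = 2321 full seconds, remainder 22 frames.
2321 s = 0 h 38 min 41 s.
Timecode: 00:38:41:22.

00:38:41:22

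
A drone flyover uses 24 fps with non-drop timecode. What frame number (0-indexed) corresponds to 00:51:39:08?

Total seconds to the label: (0 × 3600 + 51 × 60 + 39) = 3099.
Frame index = 3099 × 24 + 8 = 74384.

74384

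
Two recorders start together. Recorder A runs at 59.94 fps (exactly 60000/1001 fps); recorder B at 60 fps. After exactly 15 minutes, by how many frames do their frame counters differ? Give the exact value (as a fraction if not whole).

15 min = 900 s.
A emits 60000/1001 × 900 = 54000000/1001 frames; B emits 60 × 900 = 54000.
Difference = 54000/1001 frames (≈ 53.9461); B is ahead of A.

54000/1001 frames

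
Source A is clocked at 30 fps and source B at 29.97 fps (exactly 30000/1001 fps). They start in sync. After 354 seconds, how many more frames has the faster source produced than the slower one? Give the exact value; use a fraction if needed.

10620/1001 frames

A emits 30 × 354 = 10620 frames; B emits 30000/1001 × 354 = 10620000/1001.
Difference = 10620/1001 frames (≈ 10.6094); B is behind A.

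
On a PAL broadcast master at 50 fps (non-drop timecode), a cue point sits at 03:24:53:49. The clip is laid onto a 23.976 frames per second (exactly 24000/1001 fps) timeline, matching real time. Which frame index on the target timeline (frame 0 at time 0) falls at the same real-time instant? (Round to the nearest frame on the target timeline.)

frame 294761

Source frame index: (3×3600 + 24×60 + 53) × 50 + 49 = 614699.
Real time: 614699 / (50) = 614699/50 s.
Target frame: (614699/50) × (24000/1001) = 295055520/1001 ≈ 294760.759 → 294761.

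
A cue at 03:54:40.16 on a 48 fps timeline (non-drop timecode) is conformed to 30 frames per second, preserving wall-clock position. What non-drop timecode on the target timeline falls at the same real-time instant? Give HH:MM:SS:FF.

03:54:40:10

Source frame index: (3×3600 + 54×60 + 40) × 48 + 16 = 675856.
Real time: 675856 / (48) = 42241/3 s.
Target frame: (42241/3) × (30) = 422410.
At 30 labels/s: frame 422410 → 03:54:40:10.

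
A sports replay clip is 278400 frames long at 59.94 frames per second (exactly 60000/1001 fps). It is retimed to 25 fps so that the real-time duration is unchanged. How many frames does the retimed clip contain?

Target frames = source frames × (target rate / source rate) = 278400 × (25)/(60000/1001) = 278400 × 1001/2400 = 116116.

116116 frames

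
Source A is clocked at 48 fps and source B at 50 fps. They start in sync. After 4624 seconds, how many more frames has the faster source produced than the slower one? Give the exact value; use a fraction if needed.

9248 frames

A emits 48 × 4624 = 221952 frames; B emits 50 × 4624 = 231200.
Difference = 9248 frames; B is ahead of A.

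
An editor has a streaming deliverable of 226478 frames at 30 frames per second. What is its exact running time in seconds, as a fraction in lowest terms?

Running time = 226478 ÷ (30) = 226478 × 1/30 = 113239/15 s.

113239/15 seconds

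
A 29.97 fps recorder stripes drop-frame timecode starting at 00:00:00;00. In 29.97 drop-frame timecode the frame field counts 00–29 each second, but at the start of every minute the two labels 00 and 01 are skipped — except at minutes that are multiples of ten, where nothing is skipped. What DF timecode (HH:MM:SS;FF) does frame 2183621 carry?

Ten DF minutes hold 17982 frames, so frame 2183621 lies in block 121 (frames 2175822–2193803) with 7799 frames into that block.
The block's first minute is 1800 frames and the rest 1798 each; 7799 frames reaches minute 4, so 121 × 18 + 4 × 2 = 2186 labels have been skipped so far.
Adding those back, label number 2183621 + 2186 = 2185807 at 30 labels/s is 72860 s + 7 f = 20 h 14 min 20 s frame 7, i.e. 20:14:20;07.

20:14:20;07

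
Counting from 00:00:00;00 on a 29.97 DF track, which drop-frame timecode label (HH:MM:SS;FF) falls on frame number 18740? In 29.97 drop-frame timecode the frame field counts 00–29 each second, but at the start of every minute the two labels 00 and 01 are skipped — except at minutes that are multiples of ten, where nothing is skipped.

Each 10-minute DF block holds 10 × 60 × 30 − 9 × 2 = 17982 frames. 18740 ÷ 17982 → 1 full block, remainder 758.
Within the partial block the first minute is 1800 frames and each further minute 1798, so 0 further minute boundaries passed. Total skipped labels = 18 × 1 + 2 × 0 = 18.
Non-drop label index = 18740 + 18 = 18758; at 30 labels/s that is 00:10:25:08, i.e. DF 00:10:25;08.

00:10:25;08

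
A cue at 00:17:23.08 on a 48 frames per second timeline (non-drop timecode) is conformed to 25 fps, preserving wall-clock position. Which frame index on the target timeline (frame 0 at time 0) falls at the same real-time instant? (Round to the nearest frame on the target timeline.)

Source frame index: (0×3600 + 17×60 + 23) × 48 + 8 = 50072.
Real time: 50072 / (48) = 6259/6 s.
Target frame: (6259/6) × (25) = 156475/6 ≈ 26079.167 → 26079.

frame 26079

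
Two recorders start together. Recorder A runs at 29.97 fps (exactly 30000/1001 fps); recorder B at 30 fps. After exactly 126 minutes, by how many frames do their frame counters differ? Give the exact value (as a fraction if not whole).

32400/143 frames

126 min = 7560 s.
A emits 30000/1001 × 7560 = 32400000/143 frames; B emits 30 × 7560 = 226800.
Difference = 32400/143 frames (≈ 226.5734); B is ahead of A.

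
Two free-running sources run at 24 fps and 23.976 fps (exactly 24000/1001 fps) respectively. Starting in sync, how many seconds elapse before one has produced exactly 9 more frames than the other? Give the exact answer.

375.375 seconds

The gap grows by |24000/1001 − 24| = 24/1001 frames per second.
Time for a 9-frame gap: 9 ÷ (24/1001) = 375.375 s.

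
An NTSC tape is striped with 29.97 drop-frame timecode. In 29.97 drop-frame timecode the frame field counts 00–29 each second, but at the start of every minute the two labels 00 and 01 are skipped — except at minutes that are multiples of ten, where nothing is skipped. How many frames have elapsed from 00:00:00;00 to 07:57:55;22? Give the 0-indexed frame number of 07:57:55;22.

859412

As if non-drop at 30 labels/s: (7 × 3600 + 57 × 60 + 55) × 30 + 22 = 860272.
Minute boundaries passed: 477; those not divisible by 10: 477 − 47 = 430; dropped labels = 2 × 430 = 860.
Actual frame index = 860272 − 860 = 859412.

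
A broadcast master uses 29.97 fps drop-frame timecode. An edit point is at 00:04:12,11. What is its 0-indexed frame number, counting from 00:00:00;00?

As if non-drop at 30 labels/s: (0 × 3600 + 4 × 60 + 12) × 30 + 11 = 7571.
Minute boundaries passed: 4; those not divisible by 10: 4 − 0 = 4; dropped labels = 2 × 4 = 8.
Actual frame index = 7571 − 8 = 7563.

7563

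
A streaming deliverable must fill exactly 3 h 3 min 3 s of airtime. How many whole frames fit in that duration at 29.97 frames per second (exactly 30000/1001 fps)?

329160 frames

3 h 3 min 3 s = 10983 s.
Frames = 10983 × 30000/1001 = 47070000/143 ≈ 329160.8392.
Complete frames: 329160.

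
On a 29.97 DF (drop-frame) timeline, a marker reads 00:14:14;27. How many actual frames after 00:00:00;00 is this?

25621

Complete 10-minute blocks: 1, each 17982 frames → 17982.
Remaining 4 whole minutes in the current block: 1800 + 3 × 1798 = 7194 frames.
Within the current minute: 14 × 30 + 27 − 2 = 445 (labels ;00/;01 skipped at this minute). Total = 17982 + 7194 + 445 = 25621.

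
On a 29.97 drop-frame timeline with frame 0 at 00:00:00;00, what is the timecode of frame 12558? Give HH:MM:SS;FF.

00:06:59;00

Ten DF minutes hold 17982 frames, so frame 12558 lies in block 0 (frames 0–17981) with 12558 frames into that block.
The block's first minute is 1800 frames and the rest 1798 each; 12558 frames reaches minute 6, so 0 × 18 + 6 × 2 = 12 labels have been skipped so far.
Adding those back, label number 12558 + 12 = 12570 at 30 labels/s is 419 s + 0 f = 0 h 6 min 59 s frame 0, i.e. 00:06:59;00.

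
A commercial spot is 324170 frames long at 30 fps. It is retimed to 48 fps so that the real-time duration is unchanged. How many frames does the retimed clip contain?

518672 frames

Target frames = source frames × (target rate / source rate) = 324170 × (48)/(30) = 324170 × 8/5 = 518672.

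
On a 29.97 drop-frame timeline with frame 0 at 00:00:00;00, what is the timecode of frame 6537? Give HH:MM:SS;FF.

Ten DF minutes hold 17982 frames, so frame 6537 lies in block 0 (frames 0–17981) with 6537 frames into that block.
The block's first minute is 1800 frames and the rest 1798 each; 6537 frames reaches minute 3, so 0 × 18 + 3 × 2 = 6 labels have been skipped so far.
Adding those back, label number 6537 + 6 = 6543 at 30 labels/s is 218 s + 3 f = 0 h 3 min 38 s frame 3, i.e. 00:03:38;03.

00:03:38;03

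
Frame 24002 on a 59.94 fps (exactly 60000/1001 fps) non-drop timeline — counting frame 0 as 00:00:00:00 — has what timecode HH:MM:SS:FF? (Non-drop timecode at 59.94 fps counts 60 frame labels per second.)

00:06:40:02

24002 ÷ 60 = 400 full seconds, remainder 2 frames.
400 s = 0 h 6 min 40 s.
Timecode: 00:06:40:02.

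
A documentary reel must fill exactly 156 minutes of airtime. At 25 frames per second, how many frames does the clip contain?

156 min = 9360 s.
Frames = 9360 × 25 = 234000.

234000 frames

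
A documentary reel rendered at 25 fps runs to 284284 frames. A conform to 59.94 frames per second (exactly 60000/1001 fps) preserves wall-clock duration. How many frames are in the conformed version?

681600 frames

Target frames = source frames × (target rate / source rate) = 284284 × (60000/1001)/(25) = 284284 × 2400/1001 = 681600.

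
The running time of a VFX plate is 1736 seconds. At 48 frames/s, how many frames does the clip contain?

83328 frames

Frames = 1736 × 48 = 83328.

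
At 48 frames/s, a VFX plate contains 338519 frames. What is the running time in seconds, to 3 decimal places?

Running time = 338519 × 1/48 = 338519/48 s ≈ 7052.479 s.

7052.479 seconds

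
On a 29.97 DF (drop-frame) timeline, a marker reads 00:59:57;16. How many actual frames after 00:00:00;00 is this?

Complete 10-minute blocks: 5, each 17982 frames → 89910.
Remaining 9 whole minutes in the current block: 1800 + 8 × 1798 = 16184 frames.
Within the current minute: 57 × 30 + 16 − 2 = 1724 (labels ;00/;01 skipped at this minute). Total = 89910 + 16184 + 1724 = 107818.

107818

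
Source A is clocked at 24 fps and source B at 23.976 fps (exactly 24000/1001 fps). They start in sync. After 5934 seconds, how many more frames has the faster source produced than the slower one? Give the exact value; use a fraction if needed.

A emits 24 × 5934 = 142416 frames; B emits 24000/1001 × 5934 = 142416000/1001.
Difference = 142416/1001 frames (≈ 142.2737); B is behind A.

142416/1001 frames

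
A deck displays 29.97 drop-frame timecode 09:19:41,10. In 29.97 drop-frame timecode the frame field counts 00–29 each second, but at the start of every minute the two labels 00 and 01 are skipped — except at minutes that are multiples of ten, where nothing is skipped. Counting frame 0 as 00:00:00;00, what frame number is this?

Complete 10-minute blocks: 55, each 17982 frames → 989010.
Remaining 9 whole minutes in the current block: 1800 + 8 × 1798 = 16184 frames.
Within the current minute: 41 × 30 + 10 − 2 = 1238 (labels ;00/;01 skipped at this minute). Total = 989010 + 16184 + 1238 = 1006432.

1006432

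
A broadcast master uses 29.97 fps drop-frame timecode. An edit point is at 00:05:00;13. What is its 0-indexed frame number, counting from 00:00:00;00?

9003

Complete 10-minute blocks: 0, each 17982 frames → 0.
Remaining 5 whole minutes in the current block: 1800 + 4 × 1798 = 8992 frames.
Within the current minute: 0 × 30 + 13 − 2 = 11 (labels ;00/;01 skipped at this minute). Total = 0 + 8992 + 11 = 9003.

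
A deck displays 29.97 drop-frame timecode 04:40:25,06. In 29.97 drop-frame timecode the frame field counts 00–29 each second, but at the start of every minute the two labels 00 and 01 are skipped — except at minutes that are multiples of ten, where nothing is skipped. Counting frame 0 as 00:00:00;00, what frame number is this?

Complete 10-minute blocks: 28, each 17982 frames → 503496.
Remaining 0 whole minutes in the current block: 0 frames.
Within the current minute: 25 × 30 + 6 = 756. Total = 503496 + 0 + 756 = 504252.

504252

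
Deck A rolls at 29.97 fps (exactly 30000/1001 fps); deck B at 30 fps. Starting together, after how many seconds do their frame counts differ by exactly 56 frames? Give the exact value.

The gap grows by |30 − 30000/1001| = 30/1001 frames per second.
Time for a 56-frame gap: 56 ÷ (30/1001) = 28028/15 s.

28028/15 seconds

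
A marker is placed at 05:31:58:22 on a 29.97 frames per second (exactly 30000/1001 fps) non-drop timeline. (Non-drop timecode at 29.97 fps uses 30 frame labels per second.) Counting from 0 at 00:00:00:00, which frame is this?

Total seconds to the label: (5 × 3600 + 31 × 60 + 58) = 19918.
Frame index = 19918 × 30 + 22 = 597562.

597562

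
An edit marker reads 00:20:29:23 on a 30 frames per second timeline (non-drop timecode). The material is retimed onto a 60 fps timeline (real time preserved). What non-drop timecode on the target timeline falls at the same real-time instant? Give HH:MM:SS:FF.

00:20:29:46

Source frame index: (0×3600 + 20×60 + 29) × 30 + 23 = 36893.
Real time: 36893 / (30) = 36893/30 s.
Target frame: (36893/30) × (60) = 73786.
At 60 labels/s: frame 73786 → 00:20:29:46.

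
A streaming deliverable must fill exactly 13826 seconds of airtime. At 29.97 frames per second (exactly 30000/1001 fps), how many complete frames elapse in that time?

Frames = 13826 × 30000/1001 = 414780000/1001 ≈ 414365.6344.
Complete frames: 414365.

414365 frames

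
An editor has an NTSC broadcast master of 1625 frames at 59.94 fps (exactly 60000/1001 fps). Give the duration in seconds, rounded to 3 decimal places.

27.110 seconds

Running time = 1625 × 1001/60000 = 13013/480 s ≈ 27.110 s.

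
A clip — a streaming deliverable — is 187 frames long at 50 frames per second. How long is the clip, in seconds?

Running time = 187 / (50) = 3.74 s.

3.74 seconds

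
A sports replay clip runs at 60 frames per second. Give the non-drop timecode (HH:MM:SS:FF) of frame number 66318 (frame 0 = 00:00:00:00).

66318 ÷ 60 = 1105 full seconds, remainder 18 frames.
1105 s = 0 h 18 min 25 s.
Timecode: 00:18:25:18.

00:18:25:18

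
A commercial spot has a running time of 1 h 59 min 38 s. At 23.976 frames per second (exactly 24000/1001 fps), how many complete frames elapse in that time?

1 h 59 min 38 s = 7178 s.
Frames = 7178 × 24000/1001 = 172272000/1001 ≈ 172099.9001.
Complete frames: 172099.

172099 frames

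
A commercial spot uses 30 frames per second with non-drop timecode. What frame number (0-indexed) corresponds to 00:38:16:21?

Total seconds to the label: (0 × 3600 + 38 × 60 + 16) = 2296.
Frame index = 2296 × 30 + 21 = 68901.

68901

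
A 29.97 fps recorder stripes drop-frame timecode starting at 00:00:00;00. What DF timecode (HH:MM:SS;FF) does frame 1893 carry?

Ten DF minutes hold 17982 frames, so frame 1893 lies in block 0 (frames 0–17981) with 1893 frames into that block.
The block's first minute is 1800 frames and the rest 1798 each; 1893 frames reaches minute 1, so 0 × 18 + 1 × 2 = 2 labels have been skipped so far.
Adding those back, label number 1893 + 2 = 1895 at 30 labels/s is 63 s + 5 f = 0 h 1 min 3 s frame 5, i.e. 00:01:03;05.

00:01:03;05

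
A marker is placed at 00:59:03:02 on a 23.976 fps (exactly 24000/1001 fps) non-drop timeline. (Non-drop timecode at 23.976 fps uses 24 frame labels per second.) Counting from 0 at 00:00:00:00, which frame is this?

85034

Total seconds to the label: (0 × 3600 + 59 × 60 + 3) = 3543.
Frame index = 3543 × 24 + 2 = 85034.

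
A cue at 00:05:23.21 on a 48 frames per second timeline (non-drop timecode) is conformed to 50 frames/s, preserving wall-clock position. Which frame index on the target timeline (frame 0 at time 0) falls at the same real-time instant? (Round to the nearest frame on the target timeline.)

Source frame index: (0×3600 + 5×60 + 23) × 48 + 21 = 15525.
Real time: 15525 / (48) = 5175/16 s.
Target frame: (5175/16) × (50) = 129375/8 ≈ 16171.875 → 16172.

frame 16172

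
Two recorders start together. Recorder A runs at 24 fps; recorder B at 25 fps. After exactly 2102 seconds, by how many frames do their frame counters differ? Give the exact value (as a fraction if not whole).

2102 frames

A emits 24 × 2102 = 50448 frames; B emits 25 × 2102 = 52550.
Difference = 2102 frames; B is ahead of A.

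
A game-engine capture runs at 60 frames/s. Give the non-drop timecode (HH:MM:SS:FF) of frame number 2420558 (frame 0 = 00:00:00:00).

2420558 ÷ 60 = 40342 full seconds, remainder 38 frames.
40342 s = 11 h 12 min 22 s.
Timecode: 11:12:22:38.

11:12:22:38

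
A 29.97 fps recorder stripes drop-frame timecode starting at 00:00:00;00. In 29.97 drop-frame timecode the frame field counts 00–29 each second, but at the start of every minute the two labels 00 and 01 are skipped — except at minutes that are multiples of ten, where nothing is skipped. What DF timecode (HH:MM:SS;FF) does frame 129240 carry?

Ten DF minutes hold 17982 frames, so frame 129240 lies in block 7 (frames 125874–143855) with 3366 frames into that block.
The block's first minute is 1800 frames and the rest 1798 each; 3366 frames reaches minute 1, so 7 × 18 + 1 × 2 = 128 labels have been skipped so far.
Adding those back, label number 129240 + 128 = 129368 at 30 labels/s is 4312 s + 8 f = 1 h 11 min 52 s frame 8, i.e. 01:11:52;08.

01:11:52;08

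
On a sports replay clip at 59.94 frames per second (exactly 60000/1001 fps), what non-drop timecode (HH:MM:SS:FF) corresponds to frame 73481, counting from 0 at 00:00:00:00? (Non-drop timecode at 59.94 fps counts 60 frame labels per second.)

00:20:24:41

73481 ÷ 60 = 1224 full seconds, remainder 41 frames.
1224 s = 0 h 20 min 24 s.
Timecode: 00:20:24:41.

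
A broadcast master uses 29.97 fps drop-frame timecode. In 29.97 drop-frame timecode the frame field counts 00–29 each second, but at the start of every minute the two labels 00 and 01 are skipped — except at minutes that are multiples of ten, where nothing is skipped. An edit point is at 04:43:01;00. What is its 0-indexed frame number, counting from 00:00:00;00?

508920

Complete 10-minute blocks: 28, each 17982 frames → 503496.
Remaining 3 whole minutes in the current block: 1800 + 2 × 1798 = 5396 frames.
Within the current minute: 1 × 30 + 0 − 2 = 28 (labels ;00/;01 skipped at this minute). Total = 503496 + 5396 + 28 = 508920.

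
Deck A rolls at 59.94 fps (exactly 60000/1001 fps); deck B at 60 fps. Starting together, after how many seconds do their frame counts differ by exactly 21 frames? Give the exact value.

350.35 seconds

The gap grows by |60 − 60000/1001| = 60/1001 frames per second.
Time for a 21-frame gap: 21 ÷ (60/1001) = 350.35 s.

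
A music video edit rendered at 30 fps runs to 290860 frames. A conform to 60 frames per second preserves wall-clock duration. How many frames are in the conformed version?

Target frames = source frames × (target rate / source rate) = 290860 × (60)/(30) = 290860 × 2 = 581720.

581720 frames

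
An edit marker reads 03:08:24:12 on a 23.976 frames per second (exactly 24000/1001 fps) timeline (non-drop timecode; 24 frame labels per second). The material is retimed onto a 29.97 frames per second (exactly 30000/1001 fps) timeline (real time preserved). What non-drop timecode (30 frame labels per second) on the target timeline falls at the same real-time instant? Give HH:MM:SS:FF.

03:08:24:15

Source frame index: (3×3600 + 8×60 + 24) × 24 + 12 = 271308.
Real time: 271308 / (24000/1001) = 22631609/2000 s.
Target frame: (22631609/2000) × (30000/1001) = 339135.
At 30 labels/s: frame 339135 → 03:08:24:15.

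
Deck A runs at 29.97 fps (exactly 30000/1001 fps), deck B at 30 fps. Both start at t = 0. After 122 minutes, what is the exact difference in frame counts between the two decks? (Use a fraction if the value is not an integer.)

122 min = 7320 s.
A emits 30000/1001 × 7320 = 219600000/1001 frames; B emits 30 × 7320 = 219600.
Difference = 219600/1001 frames (≈ 219.3806); B is ahead of A.

219600/1001 frames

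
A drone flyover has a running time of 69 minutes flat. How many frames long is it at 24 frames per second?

99360 frames

69 min = 4140 s.
Frames = 4140 × 24 = 99360.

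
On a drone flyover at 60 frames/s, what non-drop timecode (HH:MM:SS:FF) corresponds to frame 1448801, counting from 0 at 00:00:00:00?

06:42:26:41

1448801 ÷ 60 = 24146 full seconds, remainder 41 frames.
24146 s = 6 h 42 min 26 s.
Timecode: 06:42:26:41.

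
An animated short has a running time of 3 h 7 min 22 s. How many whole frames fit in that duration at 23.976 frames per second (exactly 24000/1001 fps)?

3 h 7 min 22 s = 11242 s.
Frames = 11242 × 24000/1001 = 3504000/13 ≈ 269538.4615.
Complete frames: 269538.

269538 frames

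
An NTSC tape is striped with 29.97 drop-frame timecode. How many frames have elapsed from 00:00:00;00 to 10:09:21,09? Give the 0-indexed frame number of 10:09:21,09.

As if non-drop at 30 labels/s: (10 × 3600 + 9 × 60 + 21) × 30 + 9 = 1096839.
Minute boundaries passed: 609; those not divisible by 10: 609 − 60 = 549; dropped labels = 2 × 549 = 1098.
Actual frame index = 1096839 − 1098 = 1095741.

1095741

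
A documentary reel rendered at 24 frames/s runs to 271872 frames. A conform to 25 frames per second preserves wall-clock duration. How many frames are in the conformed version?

283200 frames

Target frames = source frames × (target rate / source rate) = 271872 × (25)/(24) = 271872 × 25/24 = 283200.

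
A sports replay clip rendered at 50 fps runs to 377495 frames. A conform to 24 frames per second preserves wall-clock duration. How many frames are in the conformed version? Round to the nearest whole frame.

Frames at target rate = 377495 × (24) / (50) = 905988/5 ≈ 181197.600.
Nearest whole frame: 181198.

181198 frames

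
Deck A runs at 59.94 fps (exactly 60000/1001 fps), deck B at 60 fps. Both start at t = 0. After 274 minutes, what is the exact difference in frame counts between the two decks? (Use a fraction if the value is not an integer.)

986400/1001 frames

274 min = 16440 s.
A emits 60000/1001 × 16440 = 986400000/1001 frames; B emits 60 × 16440 = 986400.
Difference = 986400/1001 frames (≈ 985.4146); B is ahead of A.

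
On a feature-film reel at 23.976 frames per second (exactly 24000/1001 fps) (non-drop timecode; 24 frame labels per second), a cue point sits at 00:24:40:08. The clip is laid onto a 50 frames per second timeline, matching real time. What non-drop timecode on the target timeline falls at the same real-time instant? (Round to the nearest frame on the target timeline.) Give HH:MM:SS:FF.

Source frame index: (0×3600 + 24×60 + 40) × 24 + 8 = 35528.
Real time: 35528 / (24000/1001) = 4445441/3000 s.
Target frame: (4445441/3000) × (50) = 4445441/60 ≈ 74090.683 → 74091.
At 50 labels/s: frame 74091 → 00:24:41:41.

00:24:41:41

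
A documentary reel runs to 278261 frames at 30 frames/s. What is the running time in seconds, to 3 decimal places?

9275.367 seconds

Running time = 278261 × 1/30 = 278261/30 s ≈ 9275.367 s.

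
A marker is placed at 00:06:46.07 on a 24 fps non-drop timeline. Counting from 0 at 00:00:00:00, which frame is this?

Total seconds to the label: (0 × 3600 + 6 × 60 + 46) = 406.
Frame index = 406 × 24 + 7 = 9751.

frame 9751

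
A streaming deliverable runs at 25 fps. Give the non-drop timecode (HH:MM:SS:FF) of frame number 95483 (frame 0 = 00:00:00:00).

01:03:39:08

95483 ÷ 25 = 3819 full seconds, remainder 8 frames.
3819 s = 1 h 3 min 39 s.
Timecode: 01:03:39:08.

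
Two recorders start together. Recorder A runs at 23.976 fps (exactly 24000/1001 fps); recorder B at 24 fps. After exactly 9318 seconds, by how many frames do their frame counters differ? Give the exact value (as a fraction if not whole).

A emits 24000/1001 × 9318 = 223632000/1001 frames; B emits 24 × 9318 = 223632.
Difference = 223632/1001 frames (≈ 223.4086); B is ahead of A.

223632/1001 frames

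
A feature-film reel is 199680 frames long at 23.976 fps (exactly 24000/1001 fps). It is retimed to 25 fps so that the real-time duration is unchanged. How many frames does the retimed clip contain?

Target frames = source frames × (target rate / source rate) = 199680 × (25)/(24000/1001) = 199680 × 1001/960 = 208208.

208208 frames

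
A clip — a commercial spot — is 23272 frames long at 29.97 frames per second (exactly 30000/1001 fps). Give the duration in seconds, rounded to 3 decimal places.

Running time = 23272 × 1001/30000 = 2911909/3750 s ≈ 776.509 s.

776.509 seconds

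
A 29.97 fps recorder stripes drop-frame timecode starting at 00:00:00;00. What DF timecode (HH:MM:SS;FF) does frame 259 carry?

Ten DF minutes hold 17982 frames, so frame 259 lies in block 0 (frames 0–17981) with 259 frames into that block.
The block's first minute is 1800 frames and the rest 1798 each; 259 frames reaches minute 0, so 0 × 18 + 0 × 2 = 0 labels have been skipped so far.
Adding those back, label number 259 + 0 = 259 at 30 labels/s is 8 s + 19 f = 0 h 0 min 8 s frame 19, i.e. 00:00:08;19.

00:00:08;19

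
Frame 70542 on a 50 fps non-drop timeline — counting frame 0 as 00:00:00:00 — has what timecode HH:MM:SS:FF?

70542 ÷ 50 = 1410 full seconds, remainder 42 frames.
1410 s = 0 h 23 min 30 s.
Timecode: 00:23:30:42.

00:23:30:42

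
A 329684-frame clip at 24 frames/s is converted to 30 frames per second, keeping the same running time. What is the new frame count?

Target frames = source frames × (target rate / source rate) = 329684 × (30)/(24) = 329684 × 5/4 = 412105.

412105 frames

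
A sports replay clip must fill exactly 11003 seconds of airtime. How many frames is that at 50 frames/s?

Frames = 11003 × 50 = 550150.

550150 frames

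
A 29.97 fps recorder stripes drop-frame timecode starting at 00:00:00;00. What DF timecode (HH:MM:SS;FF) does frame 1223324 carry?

Ten DF minutes hold 17982 frames, so frame 1223324 lies in block 68 (frames 1222776–1240757) with 548 frames into that block.
The block's first minute is 1800 frames and the rest 1798 each; 548 frames reaches minute 0, so 68 × 18 + 0 × 2 = 1224 labels have been skipped so far.
Adding those back, label number 1223324 + 1224 = 1224548 at 30 labels/s is 40818 s + 8 f = 11 h 20 min 18 s frame 8, i.e. 11:20:18;08.

11:20:18;08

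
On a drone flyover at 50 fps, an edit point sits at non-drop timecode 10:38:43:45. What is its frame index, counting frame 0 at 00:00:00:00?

Total seconds to the label: (10 × 3600 + 38 × 60 + 43) = 38323.
Frame index = 38323 × 50 + 45 = 1916195.

1916195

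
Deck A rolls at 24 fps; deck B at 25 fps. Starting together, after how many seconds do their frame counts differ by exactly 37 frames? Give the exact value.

The gap grows by |25 − 24| = 1 frame per second.
Time for a 37-frame gap: 37 ÷ (1) = 37 s.

37 seconds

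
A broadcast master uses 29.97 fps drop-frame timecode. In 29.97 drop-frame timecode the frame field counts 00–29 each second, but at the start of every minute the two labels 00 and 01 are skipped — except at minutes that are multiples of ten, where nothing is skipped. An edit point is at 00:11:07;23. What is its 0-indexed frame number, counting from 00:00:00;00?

20013

Complete 10-minute blocks: 1, each 17982 frames → 17982.
Remaining 1 whole minute in the current block: 1800 + 0 × 1798 = 1800 frames.
Within the current minute: 7 × 30 + 23 − 2 = 231 (labels ;00/;01 skipped at this minute). Total = 17982 + 1800 + 231 = 20013.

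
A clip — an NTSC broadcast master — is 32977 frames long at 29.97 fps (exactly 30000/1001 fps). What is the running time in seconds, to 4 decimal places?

Running time = 32977 × 1001/30000 = 33009977/30000 s ≈ 1100.3326 s.

1100.3326 seconds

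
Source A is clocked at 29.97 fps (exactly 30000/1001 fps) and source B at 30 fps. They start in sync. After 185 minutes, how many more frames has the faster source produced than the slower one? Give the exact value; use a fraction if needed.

185 min = 11100 s.
A emits 30000/1001 × 11100 = 333000000/1001 frames; B emits 30 × 11100 = 333000.
Difference = 333000/1001 frames (≈ 332.6673); B is ahead of A.

333000/1001 frames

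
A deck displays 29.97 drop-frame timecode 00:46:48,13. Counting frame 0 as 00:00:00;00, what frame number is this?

As if non-drop at 30 labels/s: (0 × 3600 + 46 × 60 + 48) × 30 + 13 = 84253.
Minute boundaries passed: 46; those not divisible by 10: 46 − 4 = 42; dropped labels = 2 × 42 = 84.
Actual frame index = 84253 − 84 = 84169.

84169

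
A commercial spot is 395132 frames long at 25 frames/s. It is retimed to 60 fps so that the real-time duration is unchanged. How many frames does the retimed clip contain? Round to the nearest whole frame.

948317 frames

Frames at target rate = 395132 × (60) / (25) = 4741584/5 ≈ 948316.800.
Nearest whole frame: 948317.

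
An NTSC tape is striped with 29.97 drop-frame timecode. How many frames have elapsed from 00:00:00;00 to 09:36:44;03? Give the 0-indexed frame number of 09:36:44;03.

As if non-drop at 30 labels/s: (9 × 3600 + 36 × 60 + 44) × 30 + 3 = 1038123.
Minute boundaries passed: 576; those not divisible by 10: 576 − 57 = 519; dropped labels = 2 × 519 = 1038.
Actual frame index = 1038123 − 1038 = 1037085.

1037085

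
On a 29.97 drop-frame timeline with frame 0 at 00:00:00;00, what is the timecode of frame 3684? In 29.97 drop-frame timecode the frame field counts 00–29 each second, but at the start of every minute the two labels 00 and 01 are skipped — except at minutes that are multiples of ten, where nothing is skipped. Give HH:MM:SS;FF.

00:02:02;28

Each 10-minute DF block holds 10 × 60 × 30 − 9 × 2 = 17982 frames. 3684 ÷ 17982 → 0 full blocks, remainder 3684.
Within the partial block the first minute is 1800 frames and each further minute 1798, so 2 further minute boundaries passed. Total skipped labels = 18 × 0 + 2 × 2 = 4.
Non-drop label index = 3684 + 4 = 3688; at 30 labels/s that is 00:02:02:28, i.e. DF 00:02:02;28.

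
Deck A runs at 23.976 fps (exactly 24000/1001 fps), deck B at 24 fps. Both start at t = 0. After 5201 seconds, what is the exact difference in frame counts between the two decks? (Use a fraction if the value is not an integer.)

A emits 24000/1001 × 5201 = 17832000/143 frames; B emits 24 × 5201 = 124824.
Difference = 17832/143 frames (≈ 124.6993); B is ahead of A.

17832/143 frames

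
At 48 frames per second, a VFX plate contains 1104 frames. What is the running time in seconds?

23 seconds

Running time = 1104 / (48) = 23 s.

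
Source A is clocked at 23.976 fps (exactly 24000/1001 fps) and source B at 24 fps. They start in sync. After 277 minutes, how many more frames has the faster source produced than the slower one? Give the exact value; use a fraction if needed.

277 min = 16620 s.
A emits 24000/1001 × 16620 = 398880000/1001 frames; B emits 24 × 16620 = 398880.
Difference = 398880/1001 frames (≈ 398.4815); B is ahead of A.

398880/1001 frames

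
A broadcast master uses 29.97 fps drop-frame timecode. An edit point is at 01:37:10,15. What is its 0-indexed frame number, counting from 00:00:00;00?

174739

Complete 10-minute blocks: 9, each 17982 frames → 161838.
Remaining 7 whole minutes in the current block: 1800 + 6 × 1798 = 12588 frames.
Within the current minute: 10 × 30 + 15 − 2 = 313 (labels ;00/;01 skipped at this minute). Total = 161838 + 12588 + 313 = 174739.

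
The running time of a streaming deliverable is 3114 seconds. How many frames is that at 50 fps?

Frames = 3114 × 50 = 155700.

155700 frames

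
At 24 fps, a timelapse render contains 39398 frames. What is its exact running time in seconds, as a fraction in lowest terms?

Running time = 39398 ÷ (24) = 39398 × 1/24 = 19699/12 s.

19699/12 seconds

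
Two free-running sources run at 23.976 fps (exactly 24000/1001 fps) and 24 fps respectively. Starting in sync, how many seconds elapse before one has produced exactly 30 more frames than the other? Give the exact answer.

The gap grows by |24 − 24000/1001| = 24/1001 frames per second.
Time for a 30-frame gap: 30 ÷ (24/1001) = 1251.25 s.

1251.25 seconds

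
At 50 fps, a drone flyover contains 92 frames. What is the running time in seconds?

Running time = 92 / (50) = 1.84 s.

1.84 seconds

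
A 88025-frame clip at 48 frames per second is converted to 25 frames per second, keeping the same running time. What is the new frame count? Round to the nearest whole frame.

Frames at target rate = 88025 × (25) / (48) = 2200625/48 ≈ 45846.354.
Nearest whole frame: 45846.

45846 frames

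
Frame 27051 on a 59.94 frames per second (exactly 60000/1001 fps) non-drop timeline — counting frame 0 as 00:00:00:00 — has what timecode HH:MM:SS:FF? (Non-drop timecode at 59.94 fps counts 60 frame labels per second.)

27051 ÷ 60 = 450 full seconds, remainder 51 frames.
450 s = 0 h 7 min 30 s.
Timecode: 00:07:30:51.

00:07:30:51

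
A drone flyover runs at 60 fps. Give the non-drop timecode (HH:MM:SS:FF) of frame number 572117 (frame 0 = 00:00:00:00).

02:38:55:17

572117 ÷ 60 = 9535 full seconds, remainder 17 frames.
9535 s = 2 h 38 min 55 s.
Timecode: 02:38:55:17.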